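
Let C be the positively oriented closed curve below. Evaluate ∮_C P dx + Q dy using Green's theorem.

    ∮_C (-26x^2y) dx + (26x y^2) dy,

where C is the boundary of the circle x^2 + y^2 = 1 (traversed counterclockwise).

Green's theorem converts the closed line integral into a double integral over the enclosed region D:

    ∮_C P dx + Q dy = ∬_D (∂Q/∂x - ∂P/∂y) dA.

Here P = -26x^2y, Q = 26x y^2, so

    ∂Q/∂x = 26y^2,    ∂P/∂y = -26x^2,
    ∂Q/∂x - ∂P/∂y = 26x^2 + 26y^2.

D is the region x^2 + y^2 ≤ 1. Evaluating the double integral:

In polar coordinates (x = r cos θ, y = r sin θ, dA = r dr dθ) the integrand becomes 26r^2, so

    ∬_D (26x^2 + 26y^2) dA = ∫_0^{2π} ∫_0^{1} (26r^2) · r dr dθ.

Inner (r from 0 to 1): 13/2.
Outer (θ from 0 to 2π): 13π.

Therefore ∮_C P dx + Q dy = 13π.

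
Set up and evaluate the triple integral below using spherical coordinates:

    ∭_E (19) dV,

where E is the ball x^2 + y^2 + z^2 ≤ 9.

In spherical coordinates, x = ρ sin(φ) cos(θ), y = ρ sin(φ) sin(θ), z = ρ cos(φ), and dV = ρ^2 sin(φ) dρ dφ dθ.

The integrand becomes 19, so

    ∭_E (19) dV = ∫_{0}^{2π} ∫_{0}^{π} ∫_{0}^{3} (19) · ρ^2 sin(φ) dρ dφ dθ.

Inner (ρ): 171sin(φ).
Middle (φ): 342.
Outer (θ): 684π.

Therefore the triple integral equals 684π.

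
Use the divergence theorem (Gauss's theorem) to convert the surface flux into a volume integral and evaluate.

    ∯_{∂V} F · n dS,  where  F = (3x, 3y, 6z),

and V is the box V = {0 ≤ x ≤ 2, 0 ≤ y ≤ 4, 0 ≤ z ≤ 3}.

By the divergence theorem,

    ∯_{∂V} F · n dS = ∭_V (∇ · F) dV.

Compute the divergence:
    ∇ · F = ∂F_x/∂x + ∂F_y/∂y + ∂F_z/∂z = 3 + 3 + 6 = 12.

V is a rectangular box, so dV = dx dy dz with 0 ≤ x ≤ 2, 0 ≤ y ≤ 4, 0 ≤ z ≤ 3.

Integrate (12) over V as an iterated integral:

    ∭_V (∇·F) dV = ∫_0^{2} ∫_0^{4} ∫_0^{3} (12) dz dy dx.

Inner (z from 0 to 3): 36.
Middle (y from 0 to 4): 144.
Outer (x from 0 to 2): 288.

Therefore ∯_{∂V} F · n dS = 288.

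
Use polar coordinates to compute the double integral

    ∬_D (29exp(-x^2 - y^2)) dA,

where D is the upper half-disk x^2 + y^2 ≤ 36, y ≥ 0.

The region D is 0 ≤ r ≤ 6, 0 ≤ θ ≤ π in polar coordinates, where x = r cos(θ), y = r sin(θ), and dA = r dr dθ.

Under the substitution, the integrand becomes 29exp(-r^2), so

    ∬_D (29exp(-x^2 - y^2)) dA = ∫_{0}^{π} ∫_{0}^{6} (29exp(-r^2)) · r dr dθ.

Inner integral (in r): ∫_{0}^{6} (29exp(-r^2)) · r dr = 29/2 - 29exp(-36)/2.

Outer integral (in θ): ∫_{0}^{π} (29/2 - 29exp(-36)/2) dθ = -29π (1 - exp(36))exp(-36)/2.

Therefore ∬_D (29exp(-x^2 - y^2)) dA = -29π (1 - exp(36))exp(-36)/2.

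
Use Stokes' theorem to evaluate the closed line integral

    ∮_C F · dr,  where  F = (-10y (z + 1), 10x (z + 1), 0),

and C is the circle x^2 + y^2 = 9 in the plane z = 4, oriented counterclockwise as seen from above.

Let S be the flat disk x^2 + y^2 ≤ 9 in the plane z = 4, with upward unit normal n̂ = ẑ. By Stokes' theorem,

    ∮_C F · dr = ∬_S (∇ × F) · n̂ dS = ∬_D (curl F)_z dA,

where D is the disk x^2 + y^2 ≤ 9.

Compute the curl of F = (-10y (z + 1), 10x (z + 1), 0):
    (∇ × F)_x = ∂F_z/∂y - ∂F_y/∂z = -10x,
    (∇ × F)_y = ∂F_x/∂z - ∂F_z/∂x = -10y,
    (∇ × F)_z = ∂F_y/∂x - ∂F_x/∂y = 20z + 20.

On z = 4, (curl F)_z = 100.

Convert to polar (x = r cos θ, y = r sin θ, dA = r dr dθ); the integrand becomes 100, so

    ∬_D (curl F)_z dA = ∫_0^{2π} ∫_0^{3} (100) · r dr dθ.

Inner (r from 0 to 3): 450.
Outer (θ from 0 to 2π): 900π.

Therefore ∮_C F · dr = 900π.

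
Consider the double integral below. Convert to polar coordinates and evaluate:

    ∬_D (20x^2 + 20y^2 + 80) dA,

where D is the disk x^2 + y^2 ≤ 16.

The region D is 0 ≤ r ≤ 4, 0 ≤ θ ≤ 2π in polar coordinates, where x = r cos(θ), y = r sin(θ), and dA = r dr dθ.

Under the substitution, the integrand becomes 20r^2 + 80, so

    ∬_D (20x^2 + 20y^2 + 80) dA = ∫_{0}^{2π} ∫_{0}^{4} (20r^2 + 80) · r dr dθ.

Inner integral (in r): ∫_{0}^{4} (20r^2 + 80) · r dr = 1920.

Outer integral (in θ): ∫_{0}^{2π} (1920) dθ = 3840π.

Therefore ∬_D (20x^2 + 20y^2 + 80) dA = 3840π.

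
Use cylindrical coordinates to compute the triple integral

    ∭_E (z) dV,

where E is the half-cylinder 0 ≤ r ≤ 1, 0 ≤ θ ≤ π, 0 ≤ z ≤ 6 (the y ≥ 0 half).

In cylindrical coordinates, x = r cos(θ), y = r sin(θ), z = z, and dV = r dr dθ dz.

The integrand becomes z, so

    ∭_E (z) dV = ∫_{0}^{π} ∫_{0}^{1} ∫_{0}^{6} (z) · r dz dr dθ.

Inner (z): 18r.
Middle (r from 0 to 1): 9.
Outer (θ): 9π.

Therefore the triple integral equals 9π.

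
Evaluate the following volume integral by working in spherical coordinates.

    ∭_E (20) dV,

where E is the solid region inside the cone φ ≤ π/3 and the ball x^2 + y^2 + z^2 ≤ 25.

In spherical coordinates, x = ρ sin(φ) cos(θ), y = ρ sin(φ) sin(θ), z = ρ cos(φ), and dV = ρ^2 sin(φ) dρ dφ dθ.

The integrand becomes 20, so

    ∭_E (20) dV = ∫_{0}^{2π} ∫_{0}^{π/3} ∫_{0}^{5} (20) · ρ^2 sin(φ) dρ dφ dθ.

Inner (ρ): 2500sin(φ)/3.
Middle (φ): 1250/3.
Outer (θ): 2500π/3.

Therefore the triple integral equals 2500π/3.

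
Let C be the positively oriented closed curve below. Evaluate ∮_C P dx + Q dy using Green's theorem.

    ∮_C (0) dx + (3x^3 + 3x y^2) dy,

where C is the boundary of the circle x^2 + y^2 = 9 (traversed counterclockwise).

Green's theorem converts the closed line integral into a double integral over the enclosed region D:

    ∮_C P dx + Q dy = ∬_D (∂Q/∂x - ∂P/∂y) dA.

Here P = 0, Q = 3x^3 + 3x y^2, so

    ∂Q/∂x = 9x^2 + 3y^2,    ∂P/∂y = 0,
    ∂Q/∂x - ∂P/∂y = 9x^2 + 3y^2.

D is the region x^2 + y^2 ≤ 9. Evaluating the double integral:

In polar coordinates (x = r cos θ, y = r sin θ, dA = r dr dθ) the integrand becomes 3r^2(cos(2θ) + 2), so

    ∬_D (9x^2 + 3y^2) dA = ∫_0^{2π} ∫_0^{3} (3r^2(cos(2θ) + 2)) · r dr dθ.

Inner (r from 0 to 3): 243cos(2θ)/4 + 243/2.
Outer (θ from 0 to 2π): 243π.

Therefore ∮_C P dx + Q dy = 243π.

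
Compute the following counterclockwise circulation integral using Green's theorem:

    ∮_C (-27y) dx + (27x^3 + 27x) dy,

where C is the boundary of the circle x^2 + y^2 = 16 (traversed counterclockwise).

Green's theorem converts the closed line integral into a double integral over the enclosed region D:

    ∮_C P dx + Q dy = ∬_D (∂Q/∂x - ∂P/∂y) dA.

Here P = -27y, Q = 27x^3 + 27x, so

    ∂Q/∂x = 81x^2 + 27,    ∂P/∂y = -27,
    ∂Q/∂x - ∂P/∂y = 81x^2 + 54.

D is the region x^2 + y^2 ≤ 16. Evaluating the double integral:

In polar coordinates (x = r cos θ, y = r sin θ, dA = r dr dθ) the integrand becomes 81r^2cos(θ)^2 + 54, so

    ∬_D (81x^2 + 54) dA = ∫_0^{2π} ∫_0^{4} (81r^2cos(θ)^2 + 54) · r dr dθ.

Inner (r from 0 to 4): 5184cos(θ)^2 + 432.
Outer (θ from 0 to 2π): 6048π.

Therefore ∮_C P dx + Q dy = 6048π.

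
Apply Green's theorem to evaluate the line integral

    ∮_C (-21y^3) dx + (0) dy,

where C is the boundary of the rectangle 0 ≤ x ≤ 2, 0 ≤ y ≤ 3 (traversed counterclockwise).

Green's theorem converts the closed line integral into a double integral over the enclosed region D:

    ∮_C P dx + Q dy = ∬_D (∂Q/∂x - ∂P/∂y) dA.

Here P = -21y^3, Q = 0, so

    ∂Q/∂x = 0,    ∂P/∂y = -63y^2,
    ∂Q/∂x - ∂P/∂y = 63y^2.

D is the region 0 ≤ x ≤ 2, 0 ≤ y ≤ 3. Evaluating the double integral:

    ∬_D (63y^2) dA = ∫_0^{2} ∫_0^{3} (63y^2) dy dx.

Inner (y from 0 to 3): 567.
Outer (x from 0 to 2): 1134.

Therefore ∮_C P dx + Q dy = 1134.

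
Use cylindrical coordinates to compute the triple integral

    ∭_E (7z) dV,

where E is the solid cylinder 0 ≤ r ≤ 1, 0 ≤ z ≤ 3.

In cylindrical coordinates, x = r cos(θ), y = r sin(θ), z = z, and dV = r dr dθ dz.

The integrand becomes 7z, so

    ∭_E (7z) dV = ∫_{0}^{2π} ∫_{0}^{1} ∫_{0}^{3} (7z) · r dz dr dθ.

Inner (z): 63r/2.
Middle (r from 0 to 1): 63/4.
Outer (θ): 63π/2.

Therefore the triple integral equals 63π/2.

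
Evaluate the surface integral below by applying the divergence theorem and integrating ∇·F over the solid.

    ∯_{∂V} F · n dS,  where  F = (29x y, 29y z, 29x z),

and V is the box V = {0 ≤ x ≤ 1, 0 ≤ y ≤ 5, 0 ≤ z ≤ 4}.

By the divergence theorem,

    ∯_{∂V} F · n dS = ∭_V (∇ · F) dV.

Compute the divergence:
    ∇ · F = ∂F_x/∂x + ∂F_y/∂y + ∂F_z/∂z = 29y + 29z + 29x = 29x + 29y + 29z.

V is a rectangular box, so dV = dx dy dz with 0 ≤ x ≤ 1, 0 ≤ y ≤ 5, 0 ≤ z ≤ 4.

Integrate (29x + 29y + 29z) over V as an iterated integral:

    ∭_V (∇·F) dV = ∫_0^{1} ∫_0^{5} ∫_0^{4} (29x + 29y + 29z) dz dy dx.

Inner (z from 0 to 4): 116x + 116y + 232.
Middle (y from 0 to 5): 580x + 2610.
Outer (x from 0 to 1): 2900.

Therefore ∯_{∂V} F · n dS = 2900.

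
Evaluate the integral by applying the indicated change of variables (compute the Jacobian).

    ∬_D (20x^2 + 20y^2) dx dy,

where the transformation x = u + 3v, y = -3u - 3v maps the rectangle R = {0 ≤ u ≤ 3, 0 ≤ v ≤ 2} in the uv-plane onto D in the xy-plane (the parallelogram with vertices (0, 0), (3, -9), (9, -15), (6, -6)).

Compute the Jacobian determinant of (x, y) with respect to (u, v):

    ∂(x,y)/∂(u,v) = | 1  3 | = (1)(-3) - (3)(-3) = 6.
                   | -3  -3 |

Its absolute value is |J| = 6 (the area scaling factor).

Substituting x = u + 3v, y = -3u - 3v into the integrand,

    20x^2 + 20y^2 → 200u^2 + 480u v + 360v^2,

so the integral becomes

    ∬_R (200u^2 + 480u v + 360v^2) · |J| du dv = ∫_0^3 ∫_0^2 (1200u^2 + 2880u v + 2160v^2) dv du.

Inner (v): 2400u^2 + 5760u + 5760.
Outer (u): 64800.

Therefore ∬_D (20x^2 + 20y^2) dx dy = 64800.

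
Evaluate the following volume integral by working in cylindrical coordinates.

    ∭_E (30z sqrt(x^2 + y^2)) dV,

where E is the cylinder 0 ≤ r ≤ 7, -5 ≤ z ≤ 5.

In cylindrical coordinates, x = r cos(θ), y = r sin(θ), z = z, and dV = r dr dθ dz.

The integrand becomes 30r z, so

    ∭_E (30z sqrt(x^2 + y^2)) dV = ∫_{0}^{2π} ∫_{0}^{7} ∫_{-5}^{5} (30r z) · r dz dr dθ.

Inner (z): 0.
Middle (r from 0 to 7): 0.
Outer (θ): 0.

Therefore the triple integral equals 0.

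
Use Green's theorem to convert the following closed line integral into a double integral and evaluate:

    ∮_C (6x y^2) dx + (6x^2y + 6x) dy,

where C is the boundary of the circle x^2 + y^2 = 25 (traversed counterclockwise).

Green's theorem converts the closed line integral into a double integral over the enclosed region D:

    ∮_C P dx + Q dy = ∬_D (∂Q/∂x - ∂P/∂y) dA.

Here P = 6x y^2, Q = 6x^2y + 6x, so

    ∂Q/∂x = 12x y + 6,    ∂P/∂y = 12x y,
    ∂Q/∂x - ∂P/∂y = 6.

D is the region x^2 + y^2 ≤ 25. Evaluating the double integral:

In polar coordinates (x = r cos θ, y = r sin θ, dA = r dr dθ) the integrand becomes 6, so

    ∬_D (6) dA = ∫_0^{2π} ∫_0^{5} (6) · r dr dθ.

Inner (r from 0 to 5): 75.
Outer (θ from 0 to 2π): 150π.

Therefore ∮_C P dx + Q dy = 150π.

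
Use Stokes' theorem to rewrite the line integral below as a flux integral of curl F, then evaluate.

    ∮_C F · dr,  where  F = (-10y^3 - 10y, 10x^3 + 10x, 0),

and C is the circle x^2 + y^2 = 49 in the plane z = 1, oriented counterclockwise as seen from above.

Let S be the flat disk x^2 + y^2 ≤ 49 in the plane z = 1, with upward unit normal n̂ = ẑ. By Stokes' theorem,

    ∮_C F · dr = ∬_S (∇ × F) · n̂ dS = ∬_D (curl F)_z dA,

where D is the disk x^2 + y^2 ≤ 49.

Compute the curl of F = (-10y^3 - 10y, 10x^3 + 10x, 0):
    (∇ × F)_x = ∂F_z/∂y - ∂F_y/∂z = 0,
    (∇ × F)_y = ∂F_x/∂z - ∂F_z/∂x = 0,
    (∇ × F)_z = ∂F_y/∂x - ∂F_x/∂y = 30x^2 + 30y^2 + 20.

On z = 1, (curl F)_z = 30x^2 + 30y^2 + 20.

Convert to polar (x = r cos θ, y = r sin θ, dA = r dr dθ); the integrand becomes 30r^2 + 20, so

    ∬_D (curl F)_z dA = ∫_0^{2π} ∫_0^{7} (30r^2 + 20) · r dr dθ.

Inner (r from 0 to 7): 36995/2.
Outer (θ from 0 to 2π): 36995π.

Therefore ∮_C F · dr = 36995π.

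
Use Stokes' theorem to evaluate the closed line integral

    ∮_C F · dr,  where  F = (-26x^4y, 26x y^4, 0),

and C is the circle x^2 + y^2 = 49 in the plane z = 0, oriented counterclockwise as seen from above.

Let S be the flat disk x^2 + y^2 ≤ 49 in the plane z = 0, with upward unit normal n̂ = ẑ. By Stokes' theorem,

    ∮_C F · dr = ∬_S (∇ × F) · n̂ dS = ∬_D (curl F)_z dA,

where D is the disk x^2 + y^2 ≤ 49.

Compute the curl of F = (-26x^4y, 26x y^4, 0):
    (∇ × F)_x = ∂F_z/∂y - ∂F_y/∂z = 0,
    (∇ × F)_y = ∂F_x/∂z - ∂F_z/∂x = 0,
    (∇ × F)_z = ∂F_y/∂x - ∂F_x/∂y = 26x^4 + 26y^4.

On z = 0, (curl F)_z = 26x^4 + 26y^4.

Convert to polar (x = r cos θ, y = r sin θ, dA = r dr dθ); the integrand becomes 26r^4(sin(θ)^4 + cos(θ)^4), so

    ∬_D (curl F)_z dA = ∫_0^{2π} ∫_0^{7} (26r^4(sin(θ)^4 + cos(θ)^4)) · r dr dθ.

Inner (r from 0 to 7): 1529437sin(θ)^4/3 + 1529437cos(θ)^4/3.
Outer (θ from 0 to 2π): 1529437π/2.

Therefore ∮_C F · dr = 1529437π/2.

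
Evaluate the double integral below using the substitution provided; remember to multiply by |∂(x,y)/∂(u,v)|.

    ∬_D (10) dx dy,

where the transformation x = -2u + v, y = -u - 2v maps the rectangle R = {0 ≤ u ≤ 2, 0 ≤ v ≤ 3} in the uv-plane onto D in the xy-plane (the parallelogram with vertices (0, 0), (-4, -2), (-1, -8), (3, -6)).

Compute the Jacobian determinant of (x, y) with respect to (u, v):

    ∂(x,y)/∂(u,v) = | -2  1 | = (-2)(-2) - (1)(-1) = 5.
                   | -1  -2 |

Its absolute value is |J| = 5 (the area scaling factor).

Substituting x = -2u + v, y = -u - 2v into the integrand,

    10 → 10,

so the integral becomes

    ∬_R (10) · |J| du dv = ∫_0^2 ∫_0^3 (50) dv du.

Inner (v): 150.
Outer (u): 300.

Therefore ∬_D (10) dx dy = 300.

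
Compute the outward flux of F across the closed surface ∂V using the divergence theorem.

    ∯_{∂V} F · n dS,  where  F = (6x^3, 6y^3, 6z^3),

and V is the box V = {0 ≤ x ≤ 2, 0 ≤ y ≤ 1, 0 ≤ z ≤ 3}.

By the divergence theorem,

    ∯_{∂V} F · n dS = ∭_V (∇ · F) dV.

Compute the divergence:
    ∇ · F = ∂F_x/∂x + ∂F_y/∂y + ∂F_z/∂z = 18x^2 + 18y^2 + 18z^2.

V is a rectangular box, so dV = dx dy dz with 0 ≤ x ≤ 2, 0 ≤ y ≤ 1, 0 ≤ z ≤ 3.

Integrate (18x^2 + 18y^2 + 18z^2) over V as an iterated integral:

    ∭_V (∇·F) dV = ∫_0^{2} ∫_0^{1} ∫_0^{3} (18x^2 + 18y^2 + 18z^2) dz dy dx.

Inner (z from 0 to 3): 54x^2 + 54y^2 + 162.
Middle (y from 0 to 1): 54x^2 + 180.
Outer (x from 0 to 2): 504.

Therefore ∯_{∂V} F · n dS = 504.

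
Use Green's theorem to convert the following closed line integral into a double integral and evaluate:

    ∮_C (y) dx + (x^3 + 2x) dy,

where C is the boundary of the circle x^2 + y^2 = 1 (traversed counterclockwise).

Green's theorem converts the closed line integral into a double integral over the enclosed region D:

    ∮_C P dx + Q dy = ∬_D (∂Q/∂x - ∂P/∂y) dA.

Here P = y, Q = x^3 + 2x, so

    ∂Q/∂x = 3x^2 + 2,    ∂P/∂y = 1,
    ∂Q/∂x - ∂P/∂y = 3x^2 + 1.

D is the region x^2 + y^2 ≤ 1. Evaluating the double integral:

In polar coordinates (x = r cos θ, y = r sin θ, dA = r dr dθ) the integrand becomes 3r^2cos(θ)^2 + 1, so

    ∬_D (3x^2 + 1) dA = ∫_0^{2π} ∫_0^{1} (3r^2cos(θ)^2 + 1) · r dr dθ.

Inner (r from 0 to 1): 3cos(θ)^2/4 + 1/2.
Outer (θ from 0 to 2π): 7π/4.

Therefore ∮_C P dx + Q dy = 7π/4.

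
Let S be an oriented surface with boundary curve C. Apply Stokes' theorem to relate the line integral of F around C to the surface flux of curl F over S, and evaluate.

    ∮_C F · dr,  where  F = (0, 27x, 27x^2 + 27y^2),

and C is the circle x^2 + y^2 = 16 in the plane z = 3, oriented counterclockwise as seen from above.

Let S be the flat disk x^2 + y^2 ≤ 16 in the plane z = 3, with upward unit normal n̂ = ẑ. By Stokes' theorem,

    ∮_C F · dr = ∬_S (∇ × F) · n̂ dS = ∬_D (curl F)_z dA,

where D is the disk x^2 + y^2 ≤ 16.

Compute the curl of F = (0, 27x, 27x^2 + 27y^2):
    (∇ × F)_x = ∂F_z/∂y - ∂F_y/∂z = 54y,
    (∇ × F)_y = ∂F_x/∂z - ∂F_z/∂x = -54x,
    (∇ × F)_z = ∂F_y/∂x - ∂F_x/∂y = 27.

On z = 3, (curl F)_z = 27.

Convert to polar (x = r cos θ, y = r sin θ, dA = r dr dθ); the integrand becomes 27, so

    ∬_D (curl F)_z dA = ∫_0^{2π} ∫_0^{4} (27) · r dr dθ.

Inner (r from 0 to 4): 216.
Outer (θ from 0 to 2π): 432π.

Therefore ∮_C F · dr = 432π.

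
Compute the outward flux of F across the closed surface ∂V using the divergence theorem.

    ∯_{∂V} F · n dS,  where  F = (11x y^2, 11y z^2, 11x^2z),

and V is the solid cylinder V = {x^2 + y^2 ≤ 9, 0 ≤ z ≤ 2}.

By the divergence theorem,

    ∯_{∂V} F · n dS = ∭_V (∇ · F) dV.

Compute the divergence:
    ∇ · F = ∂F_x/∂x + ∂F_y/∂y + ∂F_z/∂z = 11y^2 + 11z^2 + 11x^2 = 11x^2 + 11y^2 + 11z^2.

In cylindrical coordinates, x = r cos(θ), y = r sin(θ), z = z, dV = r dr dθ dz, with 0 ≤ r ≤ 3, 0 ≤ θ ≤ 2π, 0 ≤ z ≤ 2.

The integrand, after substitution and multiplying by the volume element, becomes (11r^2 + 11z^2) · r, so

    ∭_V (∇·F) dV = ∫_0^{2π} ∫_0^{3} ∫_0^{2} (11r^2 + 11z^2) · r dz dr dθ.

Inner (z from 0 to 2): 22r (r^2 + 4/3).
Middle (r from 0 to 3): 1155/2.
Outer (θ from 0 to 2π): 1155π.

Therefore ∯_{∂V} F · n dS = 1155π.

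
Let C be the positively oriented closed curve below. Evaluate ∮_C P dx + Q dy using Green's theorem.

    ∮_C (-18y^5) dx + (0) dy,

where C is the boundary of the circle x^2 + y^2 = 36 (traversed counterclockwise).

Green's theorem converts the closed line integral into a double integral over the enclosed region D:

    ∮_C P dx + Q dy = ∬_D (∂Q/∂x - ∂P/∂y) dA.

Here P = -18y^5, Q = 0, so

    ∂Q/∂x = 0,    ∂P/∂y = -90y^4,
    ∂Q/∂x - ∂P/∂y = 90y^4.

D is the region x^2 + y^2 ≤ 36. Evaluating the double integral:

In polar coordinates (x = r cos θ, y = r sin θ, dA = r dr dθ) the integrand becomes 90r^4sin(θ)^4, so

    ∬_D (90y^4) dA = ∫_0^{2π} ∫_0^{6} (90r^4sin(θ)^4) · r dr dθ.

Inner (r from 0 to 6): 699840sin(θ)^4.
Outer (θ from 0 to 2π): 524880π.

Therefore ∮_C P dx + Q dy = 524880π.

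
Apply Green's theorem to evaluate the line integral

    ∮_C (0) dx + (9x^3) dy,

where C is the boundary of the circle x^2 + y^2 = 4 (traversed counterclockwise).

Green's theorem converts the closed line integral into a double integral over the enclosed region D:

    ∮_C P dx + Q dy = ∬_D (∂Q/∂x - ∂P/∂y) dA.

Here P = 0, Q = 9x^3, so

    ∂Q/∂x = 27x^2,    ∂P/∂y = 0,
    ∂Q/∂x - ∂P/∂y = 27x^2.

D is the region x^2 + y^2 ≤ 4. Evaluating the double integral:

In polar coordinates (x = r cos θ, y = r sin θ, dA = r dr dθ) the integrand becomes 27r^2cos(θ)^2, so

    ∬_D (27x^2) dA = ∫_0^{2π} ∫_0^{2} (27r^2cos(θ)^2) · r dr dθ.

Inner (r from 0 to 2): 108cos(θ)^2.
Outer (θ from 0 to 2π): 108π.

Therefore ∮_C P dx + Q dy = 108π.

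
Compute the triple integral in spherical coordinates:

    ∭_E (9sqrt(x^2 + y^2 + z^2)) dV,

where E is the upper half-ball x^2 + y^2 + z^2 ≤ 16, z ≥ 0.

In spherical coordinates, x = ρ sin(φ) cos(θ), y = ρ sin(φ) sin(θ), z = ρ cos(φ), and dV = ρ^2 sin(φ) dρ dφ dθ.

The integrand becomes 9ρ, so

    ∭_E (9sqrt(x^2 + y^2 + z^2)) dV = ∫_{0}^{2π} ∫_{0}^{π/2} ∫_{0}^{4} (9ρ) · ρ^2 sin(φ) dρ dφ dθ.

Inner (ρ): 576sin(φ).
Middle (φ): 576.
Outer (θ): 1152π.

Therefore the triple integral equals 1152π.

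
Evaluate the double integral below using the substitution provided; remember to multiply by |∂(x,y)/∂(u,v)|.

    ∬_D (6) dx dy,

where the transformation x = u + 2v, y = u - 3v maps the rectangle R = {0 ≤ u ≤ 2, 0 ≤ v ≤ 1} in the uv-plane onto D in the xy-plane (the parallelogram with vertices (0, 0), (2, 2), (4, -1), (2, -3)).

Compute the Jacobian determinant of (x, y) with respect to (u, v):

    ∂(x,y)/∂(u,v) = | 1  2 | = (1)(-3) - (2)(1) = -5.
                   | 1  -3 |

Its absolute value is |J| = 5 (the area scaling factor).

Substituting x = u + 2v, y = u - 3v into the integrand,

    6 → 6,

so the integral becomes

    ∬_R (6) · |J| du dv = ∫_0^2 ∫_0^1 (30) dv du.

Inner (v): 30.
Outer (u): 60.

Therefore ∬_D (6) dx dy = 60.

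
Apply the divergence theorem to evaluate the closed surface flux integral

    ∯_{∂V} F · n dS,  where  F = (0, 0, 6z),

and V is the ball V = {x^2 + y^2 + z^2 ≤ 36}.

By the divergence theorem,

    ∯_{∂V} F · n dS = ∭_V (∇ · F) dV.

Compute the divergence:
    ∇ · F = ∂F_x/∂x + ∂F_y/∂y + ∂F_z/∂z = 0 + 0 + 6 = 6.

In spherical coordinates, x = ρ sin(φ) cos(θ), y = ρ sin(φ) sin(θ), z = ρ cos(φ), dV = ρ^2 sin(φ) dρ dφ dθ, with 0 ≤ ρ ≤ 6, 0 ≤ φ ≤ π, 0 ≤ θ ≤ 2π.

The integrand, after substitution and multiplying by the volume element, becomes (6) · ρ^2 sin(φ), so

    ∭_V (∇·F) dV = ∫_0^{2π} ∫_0^{π} ∫_0^{6} (6) · ρ^2 sin(φ) dρ dφ dθ.

Inner (ρ from 0 to 6): 432sin(φ).
Middle (φ from 0 to π): 864.
Outer (θ from 0 to 2π): 1728π.

Therefore ∯_{∂V} F · n dS = 1728π.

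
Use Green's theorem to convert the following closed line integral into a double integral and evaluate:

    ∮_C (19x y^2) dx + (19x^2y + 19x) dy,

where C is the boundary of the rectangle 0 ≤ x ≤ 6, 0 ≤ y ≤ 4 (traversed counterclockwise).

Green's theorem converts the closed line integral into a double integral over the enclosed region D:

    ∮_C P dx + Q dy = ∬_D (∂Q/∂x - ∂P/∂y) dA.

Here P = 19x y^2, Q = 19x^2y + 19x, so

    ∂Q/∂x = 38x y + 19,    ∂P/∂y = 38x y,
    ∂Q/∂x - ∂P/∂y = 19.

D is the region 0 ≤ x ≤ 6, 0 ≤ y ≤ 4. Evaluating the double integral:

    ∬_D (19) dA = ∫_0^{6} ∫_0^{4} (19) dy dx.

Inner (y from 0 to 4): 76.
Outer (x from 0 to 6): 456.

Therefore ∮_C P dx + Q dy = 456.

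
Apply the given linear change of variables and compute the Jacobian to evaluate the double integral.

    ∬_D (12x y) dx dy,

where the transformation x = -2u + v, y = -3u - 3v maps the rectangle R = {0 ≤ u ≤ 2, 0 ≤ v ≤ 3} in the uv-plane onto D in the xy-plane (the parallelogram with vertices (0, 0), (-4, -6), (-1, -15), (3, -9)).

Compute the Jacobian determinant of (x, y) with respect to (u, v):

    ∂(x,y)/∂(u,v) = | -2  1 | = (-2)(-3) - (1)(-3) = 9.
                   | -3  -3 |

Its absolute value is |J| = 9 (the area scaling factor).

Substituting x = -2u + v, y = -3u - 3v into the integrand,

    12x y → 72u^2 + 36u v - 36v^2,

so the integral becomes

    ∬_R (72u^2 + 36u v - 36v^2) · |J| du dv = ∫_0^2 ∫_0^3 (648u^2 + 324u v - 324v^2) dv du.

Inner (v): 1944u^2 + 1458u - 2916.
Outer (u): 2268.

Therefore ∬_D (12x y) dx dy = 2268.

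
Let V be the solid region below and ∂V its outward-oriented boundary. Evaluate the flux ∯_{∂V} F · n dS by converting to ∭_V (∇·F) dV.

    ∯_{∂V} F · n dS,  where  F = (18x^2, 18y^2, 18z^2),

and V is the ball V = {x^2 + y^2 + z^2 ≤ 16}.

By the divergence theorem,

    ∯_{∂V} F · n dS = ∭_V (∇ · F) dV.

Compute the divergence:
    ∇ · F = ∂F_x/∂x + ∂F_y/∂y + ∂F_z/∂z = 36x + 36y + 36z.

In spherical coordinates, x = ρ sin(φ) cos(θ), y = ρ sin(φ) sin(θ), z = ρ cos(φ), dV = ρ^2 sin(φ) dρ dφ dθ, with 0 ≤ ρ ≤ 4, 0 ≤ φ ≤ π, 0 ≤ θ ≤ 2π.

The integrand, after substitution and multiplying by the volume element, becomes (36ρ (sqrt(2)sin(φ)sin(θ + π/4) + cos(φ))) · ρ^2 sin(φ), so

    ∭_V (∇·F) dV = ∫_0^{2π} ∫_0^{π} ∫_0^{4} (36ρ (sqrt(2)sin(φ)sin(θ + π/4) + cos(φ))) · ρ^2 sin(φ) dρ dφ dθ.

Inner (ρ from 0 to 4): 2304(sqrt(2)sin(φ)sin(θ + π/4) + cos(φ))sin(φ).
Middle (φ from 0 to π): 1152sqrt(2)π sin(θ + π/4).
Outer (θ from 0 to 2π): 0.

Therefore ∯_{∂V} F · n dS = 0.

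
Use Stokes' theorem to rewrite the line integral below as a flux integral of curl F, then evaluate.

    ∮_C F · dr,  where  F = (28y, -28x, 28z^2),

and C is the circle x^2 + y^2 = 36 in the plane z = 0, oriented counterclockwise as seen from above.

Let S be the flat disk x^2 + y^2 ≤ 36 in the plane z = 0, with upward unit normal n̂ = ẑ. By Stokes' theorem,

    ∮_C F · dr = ∬_S (∇ × F) · n̂ dS = ∬_D (curl F)_z dA,

where D is the disk x^2 + y^2 ≤ 36.

Compute the curl of F = (28y, -28x, 28z^2):
    (∇ × F)_x = ∂F_z/∂y - ∂F_y/∂z = 0,
    (∇ × F)_y = ∂F_x/∂z - ∂F_z/∂x = 0,
    (∇ × F)_z = ∂F_y/∂x - ∂F_x/∂y = -56.

On z = 0, (curl F)_z = -56.

Convert to polar (x = r cos θ, y = r sin θ, dA = r dr dθ); the integrand becomes -56, so

    ∬_D (curl F)_z dA = ∫_0^{2π} ∫_0^{6} (-56) · r dr dθ.

Inner (r from 0 to 6): -1008.
Outer (θ from 0 to 2π): -2016π.

Therefore ∮_C F · dr = -2016π.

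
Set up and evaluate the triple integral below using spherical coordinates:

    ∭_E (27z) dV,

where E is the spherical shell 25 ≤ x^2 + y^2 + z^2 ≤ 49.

In spherical coordinates, x = ρ sin(φ) cos(θ), y = ρ sin(φ) sin(θ), z = ρ cos(φ), and dV = ρ^2 sin(φ) dρ dφ dθ.

The integrand becomes 27ρ cos(φ), so

    ∭_E (27z) dV = ∫_{0}^{2π} ∫_{0}^{π} ∫_{5}^{7} (27ρ cos(φ)) · ρ^2 sin(φ) dρ dφ dθ.

Inner (ρ): 5994sin(2φ).
Middle (φ): 0.
Outer (θ): 0.

Therefore the triple integral equals 0.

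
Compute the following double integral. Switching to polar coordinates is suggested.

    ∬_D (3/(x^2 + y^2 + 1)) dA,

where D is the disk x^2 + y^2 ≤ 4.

The region D is 0 ≤ r ≤ 2, 0 ≤ θ ≤ 2π in polar coordinates, where x = r cos(θ), y = r sin(θ), and dA = r dr dθ.

Under the substitution, the integrand becomes 3/(r^2 + 1), so

    ∬_D (3/(x^2 + y^2 + 1)) dA = ∫_{0}^{2π} ∫_{0}^{2} (3/(r^2 + 1)) · r dr dθ.

Inner integral (in r): ∫_{0}^{2} (3/(r^2 + 1)) · r dr = 3log(5)/2.

Outer integral (in θ): ∫_{0}^{2π} (3log(5)/2) dθ = 3π log(5).

Therefore ∬_D (3/(x^2 + y^2 + 1)) dA = 3π log(5).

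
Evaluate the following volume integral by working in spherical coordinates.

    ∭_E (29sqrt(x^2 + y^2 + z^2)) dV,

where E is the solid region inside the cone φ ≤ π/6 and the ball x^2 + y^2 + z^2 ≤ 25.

In spherical coordinates, x = ρ sin(φ) cos(θ), y = ρ sin(φ) sin(θ), z = ρ cos(φ), and dV = ρ^2 sin(φ) dρ dφ dθ.

The integrand becomes 29ρ, so

    ∭_E (29sqrt(x^2 + y^2 + z^2)) dV = ∫_{0}^{2π} ∫_{0}^{π/6} ∫_{0}^{5} (29ρ) · ρ^2 sin(φ) dρ dφ dθ.

Inner (ρ): 18125sin(φ)/4.
Middle (φ): 18125/4 - 18125sqrt(3)/8.
Outer (θ): 18125π (2 - sqrt(3))/4.

Therefore the triple integral equals 18125π (2 - sqrt(3))/4.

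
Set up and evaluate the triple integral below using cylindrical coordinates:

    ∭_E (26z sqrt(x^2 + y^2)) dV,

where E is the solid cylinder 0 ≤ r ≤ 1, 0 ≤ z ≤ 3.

In cylindrical coordinates, x = r cos(θ), y = r sin(θ), z = z, and dV = r dr dθ dz.

The integrand becomes 26r z, so

    ∭_E (26z sqrt(x^2 + y^2)) dV = ∫_{0}^{2π} ∫_{0}^{1} ∫_{0}^{3} (26r z) · r dz dr dθ.

Inner (z): 117r^2.
Middle (r from 0 to 1): 39.
Outer (θ): 78π.

Therefore the triple integral equals 78π.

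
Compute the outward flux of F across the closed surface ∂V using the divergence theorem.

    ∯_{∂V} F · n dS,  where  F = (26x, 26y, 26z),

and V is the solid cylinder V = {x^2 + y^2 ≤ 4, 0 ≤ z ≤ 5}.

By the divergence theorem,

    ∯_{∂V} F · n dS = ∭_V (∇ · F) dV.

Compute the divergence:
    ∇ · F = ∂F_x/∂x + ∂F_y/∂y + ∂F_z/∂z = 26 + 26 + 26 = 78.

In cylindrical coordinates, x = r cos(θ), y = r sin(θ), z = z, dV = r dr dθ dz, with 0 ≤ r ≤ 2, 0 ≤ θ ≤ 2π, 0 ≤ z ≤ 5.

The integrand, after substitution and multiplying by the volume element, becomes (78) · r, so

    ∭_V (∇·F) dV = ∫_0^{2π} ∫_0^{2} ∫_0^{5} (78) · r dz dr dθ.

Inner (z from 0 to 5): 390r.
Middle (r from 0 to 2): 780.
Outer (θ from 0 to 2π): 1560π.

Therefore ∯_{∂V} F · n dS = 1560π.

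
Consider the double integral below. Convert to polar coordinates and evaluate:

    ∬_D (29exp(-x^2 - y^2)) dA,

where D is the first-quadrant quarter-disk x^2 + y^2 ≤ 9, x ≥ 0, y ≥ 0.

The region D is 0 ≤ r ≤ 3, 0 ≤ θ ≤ π/2 in polar coordinates, where x = r cos(θ), y = r sin(θ), and dA = r dr dθ.

Under the substitution, the integrand becomes 29exp(-r^2), so

    ∬_D (29exp(-x^2 - y^2)) dA = ∫_{0}^{π/2} ∫_{0}^{3} (29exp(-r^2)) · r dr dθ.

Inner integral (in r): ∫_{0}^{3} (29exp(-r^2)) · r dr = 29/2 - 29exp(-9)/2.

Outer integral (in θ): ∫_{0}^{π/2} (29/2 - 29exp(-9)/2) dθ = -29π (1 - exp(9))exp(-9)/4.

Therefore ∬_D (29exp(-x^2 - y^2)) dA = -29π (1 - exp(9))exp(-9)/4.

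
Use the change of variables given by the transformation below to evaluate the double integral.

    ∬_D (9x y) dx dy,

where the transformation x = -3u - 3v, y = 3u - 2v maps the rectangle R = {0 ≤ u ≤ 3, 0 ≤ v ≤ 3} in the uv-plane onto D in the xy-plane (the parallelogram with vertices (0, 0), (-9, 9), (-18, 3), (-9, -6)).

Compute the Jacobian determinant of (x, y) with respect to (u, v):

    ∂(x,y)/∂(u,v) = | -3  -3 | = (-3)(-2) - (-3)(3) = 15.
                   | 3  -2 |

Its absolute value is |J| = 15 (the area scaling factor).

Substituting x = -3u - 3v, y = 3u - 2v into the integrand,

    9x y → -81u^2 - 27u v + 54v^2,

so the integral becomes

    ∬_R (-81u^2 - 27u v + 54v^2) · |J| du dv = ∫_0^3 ∫_0^3 (-1215u^2 - 405u v + 810v^2) dv du.

Inner (v): -3645u^2 - 3645u/2 + 7290.
Outer (u): -76545/4.

Therefore ∬_D (9x y) dx dy = -76545/4.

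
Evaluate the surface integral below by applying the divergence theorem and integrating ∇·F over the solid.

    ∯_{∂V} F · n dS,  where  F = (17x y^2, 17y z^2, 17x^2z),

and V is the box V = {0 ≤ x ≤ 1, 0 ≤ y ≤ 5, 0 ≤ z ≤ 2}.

By the divergence theorem,

    ∯_{∂V} F · n dS = ∭_V (∇ · F) dV.

Compute the divergence:
    ∇ · F = ∂F_x/∂x + ∂F_y/∂y + ∂F_z/∂z = 17y^2 + 17z^2 + 17x^2 = 17x^2 + 17y^2 + 17z^2.

V is a rectangular box, so dV = dx dy dz with 0 ≤ x ≤ 1, 0 ≤ y ≤ 5, 0 ≤ z ≤ 2.

Integrate (17x^2 + 17y^2 + 17z^2) over V as an iterated integral:

    ∭_V (∇·F) dV = ∫_0^{1} ∫_0^{5} ∫_0^{2} (17x^2 + 17y^2 + 17z^2) dz dy dx.

Inner (z from 0 to 2): 34x^2 + 34y^2 + 136/3.
Middle (y from 0 to 5): 170x^2 + 4930/3.
Outer (x from 0 to 1): 1700.

Therefore ∯_{∂V} F · n dS = 1700.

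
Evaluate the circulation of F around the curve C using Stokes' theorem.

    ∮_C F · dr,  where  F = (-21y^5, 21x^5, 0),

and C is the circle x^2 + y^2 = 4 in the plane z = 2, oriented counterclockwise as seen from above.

Let S be the flat disk x^2 + y^2 ≤ 4 in the plane z = 2, with upward unit normal n̂ = ẑ. By Stokes' theorem,

    ∮_C F · dr = ∬_S (∇ × F) · n̂ dS = ∬_D (curl F)_z dA,

where D is the disk x^2 + y^2 ≤ 4.

Compute the curl of F = (-21y^5, 21x^5, 0):
    (∇ × F)_x = ∂F_z/∂y - ∂F_y/∂z = 0,
    (∇ × F)_y = ∂F_x/∂z - ∂F_z/∂x = 0,
    (∇ × F)_z = ∂F_y/∂x - ∂F_x/∂y = 105x^4 + 105y^4.

On z = 2, (curl F)_z = 105x^4 + 105y^4.

Convert to polar (x = r cos θ, y = r sin θ, dA = r dr dθ); the integrand becomes 105r^4(sin(θ)^4 + cos(θ)^4), so

    ∬_D (curl F)_z dA = ∫_0^{2π} ∫_0^{2} (105r^4(sin(θ)^4 + cos(θ)^4)) · r dr dθ.

Inner (r from 0 to 2): 1120sin(θ)^4 + 1120cos(θ)^4.
Outer (θ from 0 to 2π): 1680π.

Therefore ∮_C F · dr = 1680π.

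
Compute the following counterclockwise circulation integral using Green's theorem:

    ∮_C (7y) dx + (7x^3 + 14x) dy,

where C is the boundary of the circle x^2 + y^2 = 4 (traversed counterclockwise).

Green's theorem converts the closed line integral into a double integral over the enclosed region D:

    ∮_C P dx + Q dy = ∬_D (∂Q/∂x - ∂P/∂y) dA.

Here P = 7y, Q = 7x^3 + 14x, so

    ∂Q/∂x = 21x^2 + 14,    ∂P/∂y = 7,
    ∂Q/∂x - ∂P/∂y = 21x^2 + 7.

D is the region x^2 + y^2 ≤ 4. Evaluating the double integral:

In polar coordinates (x = r cos θ, y = r sin θ, dA = r dr dθ) the integrand becomes 21r^2cos(θ)^2 + 7, so

    ∬_D (21x^2 + 7) dA = ∫_0^{2π} ∫_0^{2} (21r^2cos(θ)^2 + 7) · r dr dθ.

Inner (r from 0 to 2): 84cos(θ)^2 + 14.
Outer (θ from 0 to 2π): 112π.

Therefore ∮_C P dx + Q dy = 112π.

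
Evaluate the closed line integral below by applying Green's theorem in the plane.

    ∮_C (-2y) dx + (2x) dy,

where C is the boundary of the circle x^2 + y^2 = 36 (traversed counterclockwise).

Green's theorem converts the closed line integral into a double integral over the enclosed region D:

    ∮_C P dx + Q dy = ∬_D (∂Q/∂x - ∂P/∂y) dA.

Here P = -2y, Q = 2x, so

    ∂Q/∂x = 2,    ∂P/∂y = -2,
    ∂Q/∂x - ∂P/∂y = 4.

D is the region x^2 + y^2 ≤ 36. Evaluating the double integral:

In polar coordinates (x = r cos θ, y = r sin θ, dA = r dr dθ) the integrand becomes 4, so

    ∬_D (4) dA = ∫_0^{2π} ∫_0^{6} (4) · r dr dθ.

Inner (r from 0 to 6): 72.
Outer (θ from 0 to 2π): 144π.

Therefore ∮_C P dx + Q dy = 144π.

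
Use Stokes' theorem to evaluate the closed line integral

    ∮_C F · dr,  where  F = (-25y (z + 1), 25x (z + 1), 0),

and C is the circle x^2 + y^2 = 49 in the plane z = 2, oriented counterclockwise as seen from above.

Let S be the flat disk x^2 + y^2 ≤ 49 in the plane z = 2, with upward unit normal n̂ = ẑ. By Stokes' theorem,

    ∮_C F · dr = ∬_S (∇ × F) · n̂ dS = ∬_D (curl F)_z dA,

where D is the disk x^2 + y^2 ≤ 49.

Compute the curl of F = (-25y (z + 1), 25x (z + 1), 0):
    (∇ × F)_x = ∂F_z/∂y - ∂F_y/∂z = -25x,
    (∇ × F)_y = ∂F_x/∂z - ∂F_z/∂x = -25y,
    (∇ × F)_z = ∂F_y/∂x - ∂F_x/∂y = 50z + 50.

On z = 2, (curl F)_z = 150.

Convert to polar (x = r cos θ, y = r sin θ, dA = r dr dθ); the integrand becomes 150, so

    ∬_D (curl F)_z dA = ∫_0^{2π} ∫_0^{7} (150) · r dr dθ.

Inner (r from 0 to 7): 3675.
Outer (θ from 0 to 2π): 7350π.

Therefore ∮_C F · dr = 7350π.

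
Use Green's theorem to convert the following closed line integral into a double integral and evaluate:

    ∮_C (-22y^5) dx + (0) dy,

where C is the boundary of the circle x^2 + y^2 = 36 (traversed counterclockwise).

Green's theorem converts the closed line integral into a double integral over the enclosed region D:

    ∮_C P dx + Q dy = ∬_D (∂Q/∂x - ∂P/∂y) dA.

Here P = -22y^5, Q = 0, so

    ∂Q/∂x = 0,    ∂P/∂y = -110y^4,
    ∂Q/∂x - ∂P/∂y = 110y^4.

D is the region x^2 + y^2 ≤ 36. Evaluating the double integral:

In polar coordinates (x = r cos θ, y = r sin θ, dA = r dr dθ) the integrand becomes 110r^4sin(θ)^4, so

    ∬_D (110y^4) dA = ∫_0^{2π} ∫_0^{6} (110r^4sin(θ)^4) · r dr dθ.

Inner (r from 0 to 6): 855360sin(θ)^4.
Outer (θ from 0 to 2π): 641520π.

Therefore ∮_C P dx + Q dy = 641520π.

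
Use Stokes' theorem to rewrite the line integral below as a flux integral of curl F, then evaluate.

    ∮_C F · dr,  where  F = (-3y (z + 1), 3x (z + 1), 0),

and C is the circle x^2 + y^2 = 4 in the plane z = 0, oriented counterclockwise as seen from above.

Let S be the flat disk x^2 + y^2 ≤ 4 in the plane z = 0, with upward unit normal n̂ = ẑ. By Stokes' theorem,

    ∮_C F · dr = ∬_S (∇ × F) · n̂ dS = ∬_D (curl F)_z dA,

where D is the disk x^2 + y^2 ≤ 4.

Compute the curl of F = (-3y (z + 1), 3x (z + 1), 0):
    (∇ × F)_x = ∂F_z/∂y - ∂F_y/∂z = -3x,
    (∇ × F)_y = ∂F_x/∂z - ∂F_z/∂x = -3y,
    (∇ × F)_z = ∂F_y/∂x - ∂F_x/∂y = 6z + 6.

On z = 0, (curl F)_z = 6.

Convert to polar (x = r cos θ, y = r sin θ, dA = r dr dθ); the integrand becomes 6, so

    ∬_D (curl F)_z dA = ∫_0^{2π} ∫_0^{2} (6) · r dr dθ.

Inner (r from 0 to 2): 12.
Outer (θ from 0 to 2π): 24π.

Therefore ∮_C F · dr = 24π.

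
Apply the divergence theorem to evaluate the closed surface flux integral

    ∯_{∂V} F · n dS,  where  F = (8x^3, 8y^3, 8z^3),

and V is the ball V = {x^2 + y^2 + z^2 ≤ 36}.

By the divergence theorem,

    ∯_{∂V} F · n dS = ∭_V (∇ · F) dV.

Compute the divergence:
    ∇ · F = ∂F_x/∂x + ∂F_y/∂y + ∂F_z/∂z = 24x^2 + 24y^2 + 24z^2.

In spherical coordinates, x = ρ sin(φ) cos(θ), y = ρ sin(φ) sin(θ), z = ρ cos(φ), dV = ρ^2 sin(φ) dρ dφ dθ, with 0 ≤ ρ ≤ 6, 0 ≤ φ ≤ π, 0 ≤ θ ≤ 2π.

The integrand, after substitution and multiplying by the volume element, becomes (24ρ^2) · ρ^2 sin(φ), so

    ∭_V (∇·F) dV = ∫_0^{2π} ∫_0^{π} ∫_0^{6} (24ρ^2) · ρ^2 sin(φ) dρ dφ dθ.

Inner (ρ from 0 to 6): 186624sin(φ)/5.
Middle (φ from 0 to π): 373248/5.
Outer (θ from 0 to 2π): 746496π/5.

Therefore ∯_{∂V} F · n dS = 746496π/5.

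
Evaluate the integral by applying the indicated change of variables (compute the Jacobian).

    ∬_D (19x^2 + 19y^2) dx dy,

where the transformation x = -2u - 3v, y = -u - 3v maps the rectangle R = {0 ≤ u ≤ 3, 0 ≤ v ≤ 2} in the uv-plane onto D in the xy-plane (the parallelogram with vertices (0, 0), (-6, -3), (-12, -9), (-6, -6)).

Compute the Jacobian determinant of (x, y) with respect to (u, v):

    ∂(x,y)/∂(u,v) = | -2  -3 | = (-2)(-3) - (-3)(-1) = 3.
                   | -1  -3 |

Its absolute value is |J| = 3 (the area scaling factor).

Substituting x = -2u - 3v, y = -u - 3v into the integrand,

    19x^2 + 19y^2 → 95u^2 + 342u v + 342v^2,

so the integral becomes

    ∬_R (95u^2 + 342u v + 342v^2) · |J| du dv = ∫_0^3 ∫_0^2 (285u^2 + 1026u v + 1026v^2) dv du.

Inner (v): 570u^2 + 2052u + 2736.
Outer (u): 22572.

Therefore ∬_D (19x^2 + 19y^2) dx dy = 22572.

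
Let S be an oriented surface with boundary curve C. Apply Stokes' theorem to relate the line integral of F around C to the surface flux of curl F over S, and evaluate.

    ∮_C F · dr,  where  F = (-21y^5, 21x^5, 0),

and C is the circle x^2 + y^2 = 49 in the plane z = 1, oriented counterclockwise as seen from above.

Let S be the flat disk x^2 + y^2 ≤ 49 in the plane z = 1, with upward unit normal n̂ = ẑ. By Stokes' theorem,

    ∮_C F · dr = ∬_S (∇ × F) · n̂ dS = ∬_D (curl F)_z dA,

where D is the disk x^2 + y^2 ≤ 49.

Compute the curl of F = (-21y^5, 21x^5, 0):
    (∇ × F)_x = ∂F_z/∂y - ∂F_y/∂z = 0,
    (∇ × F)_y = ∂F_x/∂z - ∂F_z/∂x = 0,
    (∇ × F)_z = ∂F_y/∂x - ∂F_x/∂y = 105x^4 + 105y^4.

On z = 1, (curl F)_z = 105x^4 + 105y^4.

Convert to polar (x = r cos θ, y = r sin θ, dA = r dr dθ); the integrand becomes 105r^4(sin(θ)^4 + cos(θ)^4), so

    ∬_D (curl F)_z dA = ∫_0^{2π} ∫_0^{7} (105r^4(sin(θ)^4 + cos(θ)^4)) · r dr dθ.

Inner (r from 0 to 7): 4117715sin(θ)^4/2 + 4117715cos(θ)^4/2.
Outer (θ from 0 to 2π): 12353145π/4.

Therefore ∮_C F · dr = 12353145π/4.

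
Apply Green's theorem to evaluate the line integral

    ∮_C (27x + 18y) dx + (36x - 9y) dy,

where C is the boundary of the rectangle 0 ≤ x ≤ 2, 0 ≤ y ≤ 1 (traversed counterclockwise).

Green's theorem converts the closed line integral into a double integral over the enclosed region D:

    ∮_C P dx + Q dy = ∬_D (∂Q/∂x - ∂P/∂y) dA.

Here P = 27x + 18y, Q = 36x - 9y, so

    ∂Q/∂x = 36,    ∂P/∂y = 18,
    ∂Q/∂x - ∂P/∂y = 18.

D is the region 0 ≤ x ≤ 2, 0 ≤ y ≤ 1. Evaluating the double integral:

    ∬_D (18) dA = ∫_0^{2} ∫_0^{1} (18) dy dx.

Inner (y from 0 to 1): 18.
Outer (x from 0 to 2): 36.

Therefore ∮_C P dx + Q dy = 36.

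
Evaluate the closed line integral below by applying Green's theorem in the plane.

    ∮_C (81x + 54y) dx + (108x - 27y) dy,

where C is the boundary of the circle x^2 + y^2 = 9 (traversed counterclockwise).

Green's theorem converts the closed line integral into a double integral over the enclosed region D:

    ∮_C P dx + Q dy = ∬_D (∂Q/∂x - ∂P/∂y) dA.

Here P = 81x + 54y, Q = 108x - 27y, so

    ∂Q/∂x = 108,    ∂P/∂y = 54,
    ∂Q/∂x - ∂P/∂y = 54.

D is the region x^2 + y^2 ≤ 9. Evaluating the double integral:

In polar coordinates (x = r cos θ, y = r sin θ, dA = r dr dθ) the integrand becomes 54, so

    ∬_D (54) dA = ∫_0^{2π} ∫_0^{3} (54) · r dr dθ.

Inner (r from 0 to 3): 243.
Outer (θ from 0 to 2π): 486π.

Therefore ∮_C P dx + Q dy = 486π.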